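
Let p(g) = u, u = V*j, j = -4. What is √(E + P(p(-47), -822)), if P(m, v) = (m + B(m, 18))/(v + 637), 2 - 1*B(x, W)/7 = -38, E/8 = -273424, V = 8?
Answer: 2*I*√18715884270/185 ≈ 1479.0*I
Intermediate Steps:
E = -2187392 (E = 8*(-273424) = -2187392)
B(x, W) = 280 (B(x, W) = 14 - 7*(-38) = 14 + 266 = 280)
u = -32 (u = 8*(-4) = -32)
p(g) = -32
P(m, v) = (280 + m)/(637 + v) (P(m, v) = (m + 280)/(v + 637) = (280 + m)/(637 + v))
√(E + P(p(-47), -822)) = √(-2187392 + (280 - 32)/(637 - 822)) = √(-2187392 + 248/(-185)) = √(-2187392 - 1/185*248) = √(-2187392 - 248/185) = √(-404667768/185) = 2*I*√18715884270/185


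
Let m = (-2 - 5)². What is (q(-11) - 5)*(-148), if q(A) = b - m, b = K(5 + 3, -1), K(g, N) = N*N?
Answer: 7844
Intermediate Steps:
K(g, N) = N²
m = 49 (m = (-7)² = 49)
b = 1 (b = (-1)² = 1)
q(A) = -48 (q(A) = 1 - 1*49 = 1 - 49 = -48)
(q(-11) - 5)*(-148) = (-48 - 5)*(-148) = -53*(-148) = 7844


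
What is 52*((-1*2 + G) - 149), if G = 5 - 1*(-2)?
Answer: -7488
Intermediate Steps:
G = 7 (G = 5 + 2 = 7)
52*((-1*2 + G) - 149) = 52*((-1*2 + 7) - 149) = 52*((-2 + 7) - 149) = 52*(5 - 149) = 52*(-144) = -7488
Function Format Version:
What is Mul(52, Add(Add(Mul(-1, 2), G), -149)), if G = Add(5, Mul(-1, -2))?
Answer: -7488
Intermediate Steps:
G = 7 (G = Add(5, 2) = 7)
Mul(52, Add(Add(Mul(-1, 2), G), -149)) = Mul(52, Add(Add(Mul(-1, 2), 7), -149)) = Mul(52, Add(Add(-2, 7), -149)) = Mul(52, Add(5, -149)) = Mul(52, -144) = -7488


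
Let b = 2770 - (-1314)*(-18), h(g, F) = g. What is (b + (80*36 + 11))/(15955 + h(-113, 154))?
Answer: -17991/15842 ≈ -1.1357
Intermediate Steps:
b = -20882 (b = 2770 - 1*23652 = 2770 - 23652 = -20882)
(b + (80*36 + 11))/(15955 + h(-113, 154)) = (-20882 + (80*36 + 11))/(15955 - 113) = (-20882 + (2880 + 11))/15842 = (-20882 + 2891)*(1/15842) = -17991*1/15842 = -17991/15842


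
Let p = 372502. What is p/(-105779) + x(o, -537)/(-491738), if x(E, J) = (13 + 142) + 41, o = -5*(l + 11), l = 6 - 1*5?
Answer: -91597060580/26007776951 ≈ -3.5219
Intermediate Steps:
l = 1 (l = 6 - 5 = 1)
o = -60 (o = -5*(1 + 11) = -5*12 = -60)
x(E, J) = 196 (x(E, J) = 155 + 41 = 196)
p/(-105779) + x(o, -537)/(-491738) = 372502/(-105779) + 196/(-491738) = 372502*(-1/105779) + 196*(-1/491738) = -372502/105779 - 98/245869 = -91597060580/26007776951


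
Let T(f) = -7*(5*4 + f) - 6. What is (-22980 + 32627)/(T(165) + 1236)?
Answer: -9647/65 ≈ -148.42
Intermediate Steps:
T(f) = -146 - 7*f (T(f) = -7*(20 + f) - 6 = (-140 - 7*f) - 6 = -146 - 7*f)
(-22980 + 32627)/(T(165) + 1236) = (-22980 + 32627)/((-146 - 7*165) + 1236) = 9647/((-146 - 1155) + 1236) = 9647/(-1301 + 1236) = 9647/(-65) = 9647*(-1/65) = -9647/65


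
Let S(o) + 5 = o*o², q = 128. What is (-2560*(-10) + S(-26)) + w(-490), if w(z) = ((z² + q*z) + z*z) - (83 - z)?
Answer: 424926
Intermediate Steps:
S(o) = -5 + o³ (S(o) = -5 + o*o² = -5 + o³)
w(z) = -83 + 2*z² + 129*z (w(z) = ((z² + 128*z) + z*z) - (83 - z) = ((z² + 128*z) + z²) + (-83 + z) = (2*z² + 128*z) + (-83 + z) = -83 + 2*z² + 129*z)
(-2560*(-10) + S(-26)) + w(-490) = (-2560*(-10) + (-5 + (-26)³)) + (-83 + 2*(-490)² + 129*(-490)) = (25600 + (-5 - 17576)) + (-83 + 2*240100 - 63210) = (25600 - 17581) + (-83 + 480200 - 63210) = 8019 + 416907 = 424926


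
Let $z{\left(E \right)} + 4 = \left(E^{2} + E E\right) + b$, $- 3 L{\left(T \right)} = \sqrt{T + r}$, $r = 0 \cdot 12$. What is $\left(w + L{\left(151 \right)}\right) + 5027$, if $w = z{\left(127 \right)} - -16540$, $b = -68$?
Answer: $53753 - \frac{\sqrt{151}}{3} \approx 53749.0$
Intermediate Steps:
$r = 0$
$L{\left(T \right)} = - \frac{\sqrt{T}}{3}$ ($L{\left(T \right)} = - \frac{\sqrt{T + 0}}{3} = - \frac{\sqrt{T}}{3}$)
$z{\left(E \right)} = -72 + 2 E^{2}$ ($z{\left(E \right)} = -4 - \left(68 - E^{2} - E E\right) = -4 + \left(\left(E^{2} + E^{2}\right) - 68\right) = -4 + \left(2 E^{2} - 68\right) = -4 + \left(-68 + 2 E^{2}\right) = -72 + 2 E^{2}$)
$w = 48726$ ($w = \left(-72 + 2 \cdot 127^{2}\right) - -16540 = \left(-72 + 2 \cdot 16129\right) + 16540 = \left(-72 + 32258\right) + 16540 = 32186 + 16540 = 48726$)
$\left(w + L{\left(151 \right)}\right) + 5027 = \left(48726 - \frac{\sqrt{151}}{3}\right) + 5027 = 53753 - \frac{\sqrt{151}}{3}$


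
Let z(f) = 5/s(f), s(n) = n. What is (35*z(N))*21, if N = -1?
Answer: -3675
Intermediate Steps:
z(f) = 5/f
(35*z(N))*21 = (35*(5/(-1)))*21 = (35*(5*(-1)))*21 = (35*(-5))*21 = -175*21 = -3675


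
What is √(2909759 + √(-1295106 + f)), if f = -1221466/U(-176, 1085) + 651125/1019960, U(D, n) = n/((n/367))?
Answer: √(1019284541814091115804 + 9358133*I*√1819357966117228739946)/18716266 ≈ 1705.8 + 0.334*I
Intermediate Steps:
U(D, n) = 367 (U(D, n) = n/((n*(1/367))) = n/((n/367)) = n*(367/n) = 367)
f = -249121499697/74865064 (f = -1221466/367 + 651125/1019960 = -1221466*1/367 + 651125*(1/1019960) = -1221466/367 + 130225/203992 = -249121499697/74865064 ≈ -3327.6)
√(2909759 + √(-1295106 + f)) = √(2909759 + √(-1295106 - 249121499697/74865064)) = √(2909759 + √(-97207315076481/74865064)) = √(2909759 + I*√1819357966117228739946/37432532)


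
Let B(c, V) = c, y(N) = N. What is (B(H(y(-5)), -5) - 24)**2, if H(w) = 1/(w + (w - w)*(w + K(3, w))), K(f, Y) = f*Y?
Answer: 14641/25 ≈ 585.64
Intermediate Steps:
K(f, Y) = Y*f
H(w) = 1/w (H(w) = 1/(w + (w - w)*(w + w*3)) = 1/(w + 0*(w + 3*w)) = 1/(w + 0*(4*w)) = 1/(w + 0) = 1/w)
(B(H(y(-5)), -5) - 24)**2 = (1/(-5) - 24)**2 = (-1/5 - 24)**2 = (-121/5)**2 = 14641/25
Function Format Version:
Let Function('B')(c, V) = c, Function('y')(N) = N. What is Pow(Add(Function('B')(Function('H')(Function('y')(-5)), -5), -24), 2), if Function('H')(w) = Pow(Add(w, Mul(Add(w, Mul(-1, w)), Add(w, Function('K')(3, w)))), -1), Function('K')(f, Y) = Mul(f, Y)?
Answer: Rational(14641, 25) ≈ 585.64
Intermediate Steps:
Function('K')(f, Y) = Mul(Y, f)
Function('H')(w) = Pow(w, -1) (Function('H')(w) = Pow(Add(w, Mul(Add(w, Mul(-1, w)), Add(w, Mul(w, 3)))), -1) = Pow(Add(w, Mul(0, Add(w, Mul(3, w)))), -1) = Pow(Add(w, Mul(0, Mul(4, w))), -1) = Pow(Add(w, 0), -1) = Pow(w, -1))
Pow(Add(Function('B')(Function('H')(Function('y')(-5)), -5), -24), 2) = Pow(Add(Pow(-5, -1), -24), 2) = Pow(Add(Rational(-1, 5), -24), 2) = Pow(Rational(-121, 5), 2) = Rational(14641, 25)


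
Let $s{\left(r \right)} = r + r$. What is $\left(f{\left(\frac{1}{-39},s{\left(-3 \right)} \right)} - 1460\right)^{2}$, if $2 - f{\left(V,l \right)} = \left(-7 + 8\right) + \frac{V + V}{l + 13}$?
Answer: $\frac{158646873025}{74529} \approx 2.1287 \cdot 10^{6}$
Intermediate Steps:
$s{\left(r \right)} = 2 r$
$f{\left(V,l \right)} = 1 - \frac{2 V}{13 + l}$ ($f{\left(V,l \right)} = 2 - \left(\left(-7 + 8\right) + \frac{V + V}{l + 13}\right) = 2 - \left(1 + \frac{2 V}{13 + l}\right) = 1 - \frac{2 V}{13 + l}$)
$\left(f{\left(\frac{1}{-39},s{\left(-3 \right)} \right)} - 1460\right)^{2} = \left(\frac{13 + 2 \left(-3\right) - \frac{2}{-39}}{13 + 2 \left(-3\right)} - 1460\right)^{2} = \left(\frac{13 - 6 - - \frac{2}{39}}{13 - 6} - 1460\right)^{2} = \left(\frac{13 - 6 + \frac{2}{39}}{7} - 1460\right)^{2} = \left(\frac{1}{7} \cdot \frac{275}{39} - 1460\right)^{2} = \left(\frac{275}{273} - 1460\right)^{2} = \left(- \frac{398305}{273}\right)^{2} = \frac{158646873025}{74529}$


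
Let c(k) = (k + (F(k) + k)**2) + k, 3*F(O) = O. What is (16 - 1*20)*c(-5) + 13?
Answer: -1123/9 ≈ -124.78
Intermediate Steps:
F(O) = O/3
c(k) = 2*k + 16*k**2/9 (c(k) = (k + (k/3 + k)**2) + k = (k + (4*k/3)**2) + k = (k + 16*k**2/9) + k = 2*k + 16*k**2/9)
(16 - 1*20)*c(-5) + 13 = (16 - 1*20)*((2/9)*(-5)*(9 + 8*(-5))) + 13 = (16 - 20)*((2/9)*(-5)*(9 - 40)) + 13 = -8*(-5)*(-31)/9 + 13 = -4*310/9 + 13 = -1240/9 + 13 = -1123/9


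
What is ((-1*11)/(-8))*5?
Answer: 55/8 ≈ 6.8750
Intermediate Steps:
((-1*11)/(-8))*5 = -1/8*(-11)*5 = (11/8)*5 = 55/8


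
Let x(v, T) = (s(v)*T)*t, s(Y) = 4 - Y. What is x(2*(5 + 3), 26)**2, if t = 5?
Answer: 2433600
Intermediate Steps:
x(v, T) = 5*T*(4 - v) (x(v, T) = ((4 - v)*T)*5 = (T*(4 - v))*5 = 5*T*(4 - v))
x(2*(5 + 3), 26)**2 = (5*26*(4 - 2*(5 + 3)))**2 = (5*26*(4 - 2*8))**2 = (5*26*(4 - 1*16))**2 = (5*26*(4 - 16))**2 = (5*26*(-12))**2 = (-1560)**2 = 2433600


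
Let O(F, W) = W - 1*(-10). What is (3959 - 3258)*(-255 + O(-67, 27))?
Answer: -152818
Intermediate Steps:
O(F, W) = 10 + W (O(F, W) = W + 10 = 10 + W)
(3959 - 3258)*(-255 + O(-67, 27)) = (3959 - 3258)*(-255 + (10 + 27)) = 701*(-255 + 37) = 701*(-218) = -152818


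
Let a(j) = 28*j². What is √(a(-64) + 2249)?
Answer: 3*√12993 ≈ 341.96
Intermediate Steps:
√(a(-64) + 2249) = √(28*(-64)² + 2249) = √(28*4096 + 2249) = √(114688 + 2249) = √116937 = 3*√12993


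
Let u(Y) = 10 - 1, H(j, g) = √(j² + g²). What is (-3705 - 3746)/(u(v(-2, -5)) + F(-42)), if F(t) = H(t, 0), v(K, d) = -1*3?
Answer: -7451/51 ≈ -146.10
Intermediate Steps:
v(K, d) = -3
H(j, g) = √(g² + j²)
F(t) = √(t²) (F(t) = √(0² + t²) = √(0 + t²) = √(t²))
u(Y) = 9
(-3705 - 3746)/(u(v(-2, -5)) + F(-42)) = (-3705 - 3746)/(9 + √((-42)²)) = -7451/(9 + √1764) = -7451/(9 + 42) = -7451/51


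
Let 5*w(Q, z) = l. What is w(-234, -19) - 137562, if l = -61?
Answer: -687871/5 ≈ -1.3757e+5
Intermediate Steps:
w(Q, z) = -61/5 (w(Q, z) = (⅕)*(-61) = -61/5)
w(-234, -19) - 137562 = -61/5 - 137562 = -687871/5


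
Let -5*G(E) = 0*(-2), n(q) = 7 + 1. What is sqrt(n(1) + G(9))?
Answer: 2*sqrt(2) ≈ 2.8284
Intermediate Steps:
n(q) = 8
G(E) = 0 (G(E) = -0*(-2) = -1/5*0 = 0)
sqrt(n(1) + G(9)) = sqrt(8 + 0) = sqrt(8) = 2*sqrt(2)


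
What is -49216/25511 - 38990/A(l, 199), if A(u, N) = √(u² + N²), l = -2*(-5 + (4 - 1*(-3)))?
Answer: -49216/25511 - 38990*√39617/39617 ≈ -197.82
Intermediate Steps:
l = -4 (l = -2*(-5 + (4 + 3)) = -2*(-5 + 7) = -2*2 = -4)
A(u, N) = √(N² + u²)
-49216/25511 - 38990/A(l, 199) = -49216/25511 - 38990/√(199² + (-4)²) = -49216*1/25511 - 38990/√(39601 + 16) = -49216/25511 - 38990*√39617/39617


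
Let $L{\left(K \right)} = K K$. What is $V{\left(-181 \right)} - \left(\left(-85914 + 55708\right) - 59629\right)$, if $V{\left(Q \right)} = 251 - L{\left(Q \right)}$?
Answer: $57325$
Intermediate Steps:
$L{\left(K \right)} = K^{2}$
$V{\left(Q \right)} = 251 - Q^{2}$
$V{\left(-181 \right)} - \left(\left(-85914 + 55708\right) - 59629\right) = \left(251 - \left(-181\right)^{2}\right) - \left(\left(-85914 + 55708\right) - 59629\right) = \left(251 - 32761\right) - \left(-30206 - 59629\right) = \left(251 - 32761\right) - -89835 = -32510 + 89835 = 57325$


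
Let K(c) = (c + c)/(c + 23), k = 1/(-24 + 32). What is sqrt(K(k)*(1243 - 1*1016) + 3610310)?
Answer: 2*sqrt(30890735935)/185 ≈ 1900.1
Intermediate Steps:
k = 1/8 ≈ 0.12500
K(c) = 2*c/(23 + c) (K(c) = (2*c)/(23 + c) = 2*c/(23 + c))
sqrt(K(k)*(1243 - 1*1016) + 3610310) = sqrt((2*(1/8)/(23 + 1/8))*(1243 - 1*1016) + 3610310) = sqrt((2*(1/8)/(185/8))*(1243 - 1016) + 3610310) = sqrt((2*(1/8)*(8/185))*227 + 3610310) = sqrt((2/185)*227 + 3610310) = sqrt(454/185 + 3610310) = sqrt(667907804/185) = 2*sqrt(30890735935)/185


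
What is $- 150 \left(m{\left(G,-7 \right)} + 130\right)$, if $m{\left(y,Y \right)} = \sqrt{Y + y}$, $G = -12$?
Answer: $-19500 - 150 i \sqrt{19} \approx -19500.0 - 653.83 i$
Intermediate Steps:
$- 150 \left(m{\left(G,-7 \right)} + 130\right) = - 150 \left(\sqrt{-7 - 12} + 130\right) = - 150 \left(\sqrt{-19} + 130\right) = - 150 \left(i \sqrt{19} + 130\right) = - 150 \left(130 + i \sqrt{19}\right) = -19500 - 150 i \sqrt{19}$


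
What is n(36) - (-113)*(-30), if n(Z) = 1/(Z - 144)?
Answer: -366121/108 ≈ -3390.0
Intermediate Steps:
n(Z) = 1/(-144 + Z)
n(36) - (-113)*(-30) = 1/(-144 + 36) - (-113)*(-30) = 1/(-108) - 1*3390 = -1/108 - 3390 = -366121/108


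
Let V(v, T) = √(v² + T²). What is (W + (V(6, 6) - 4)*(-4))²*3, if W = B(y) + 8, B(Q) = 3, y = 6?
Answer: 5643 - 3888*√2 ≈ 144.54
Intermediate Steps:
V(v, T) = √(T² + v²)
W = 11 (W = 3 + 8 = 11)
(W + (V(6, 6) - 4)*(-4))²*3 = (11 + (√(6² + 6²) - 4)*(-4))²*3 = (11 + (√(36 + 36) - 4)*(-4))²*3 = (11 + (√72 - 4)*(-4))²*3 = (11 + (6*√2 - 4)*(-4))²*3 = (11 + (-4 + 6*√2)*(-4))²*3 = (11 + (16 - 24*√2))²*3 = (27 - 24*√2)²*3 = 3*(27 - 24*√2)²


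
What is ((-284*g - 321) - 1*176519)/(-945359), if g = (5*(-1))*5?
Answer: 169740/945359 ≈ 0.17955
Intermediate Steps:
g = -25 (g = -5*5 = -25)
((-284*g - 321) - 1*176519)/(-945359) = ((-284*(-25) - 321) - 1*176519)/(-945359) = ((7100 - 321) - 176519)*(-1/945359) = (6779 - 176519)*(-1/945359) = -169740*(-1/945359) = 169740/945359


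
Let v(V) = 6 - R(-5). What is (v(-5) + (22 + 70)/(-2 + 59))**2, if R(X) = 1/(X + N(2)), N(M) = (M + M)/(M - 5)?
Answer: 196249/3249 ≈ 60.403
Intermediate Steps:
N(M) = 2*M/(-5 + M) (N(M) = (2*M)/(-5 + M) = 2*M/(-5 + M))
R(X) = 1/(-4/3 + X) (R(X) = 1/(X + 2*2/(-5 + 2)) = 1/(X + 2*2/(-3)) = 1/(X + 2*2*(-1/3)) = 1/(X - 4/3) = 1/(-4/3 + X))
v(V) = 117/19 (v(V) = 6 - 3/(-4 + 3*(-5)) = 6 - 3/(-4 - 15) = 6 - 3/(-19) = 6 - 3*(-1)/19 = 6 - 1*(-3/19) = 6 + 3/19 = 117/19)
(v(-5) + (22 + 70)/(-2 + 59))**2 = (117/19 + (22 + 70)/(-2 + 59))**2 = (117/19 + 92/57)**2 = (443/57)**2 = 196249/3249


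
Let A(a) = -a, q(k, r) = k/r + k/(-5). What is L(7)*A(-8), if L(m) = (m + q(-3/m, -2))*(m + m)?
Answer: 4088/5 ≈ 817.60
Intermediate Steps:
q(k, r) = -k/5 + k/r (q(k, r) = k/r + k*(-1/5) = k/r - k/5 = -k/5 + k/r)
L(m) = 2*m*(m + 21/(10*m)) (L(m) = (m + (-(-3)/(5*m) - 3/m/(-2)))*(m + m) = (m + (3/(5*m) - 3/m*(-1/2)))*(2*m) = (m + (3/(5*m) + 3/(2*m)))*(2*m) = (m + 21/(10*m))*(2*m) = 2*m*(m + 21/(10*m)))
L(7)*A(-8) = (21/5 + 2*7**2)*(-1*(-8)) = (21/5 + 2*49)*8 = (21/5 + 98)*8 = (511/5)*8 = 4088/5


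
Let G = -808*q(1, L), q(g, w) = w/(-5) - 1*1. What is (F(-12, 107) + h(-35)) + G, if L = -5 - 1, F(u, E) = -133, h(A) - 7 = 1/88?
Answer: -126539/440 ≈ -287.59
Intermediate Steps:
h(A) = 617/88 (h(A) = 7 + 1/88 = 617/88)
L = -6
q(g, w) = -1 - w/5 (q(g, w) = w*(-⅕) - 1 = -w/5 - 1 = -1 - w/5)
G = -808/5 (G = -808*(-1 - ⅕*(-6)) = -808*(-1 + 6/5) = -808*⅕ = -808/5 ≈ -161.60)
(F(-12, 107) + h(-35)) + G = (-133 + 617/88) - 808/5 = -11087/88 - 808/5 = -126539/440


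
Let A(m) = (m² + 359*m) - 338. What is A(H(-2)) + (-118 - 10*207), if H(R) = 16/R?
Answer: -5334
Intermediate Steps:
A(m) = -338 + m² + 359*m
A(H(-2)) + (-118 - 10*207) = (-338 + (16/(-2))² + 359*(16/(-2))) + (-118 - 10*207) = (-338 + (16*(-½))² + 359*(16*(-½))) + (-118 - 2070) = (-338 + (-8)² + 359*(-8)) - 2188 = (-338 + 64 - 2872) - 2188 = -3146 - 2188 = -5334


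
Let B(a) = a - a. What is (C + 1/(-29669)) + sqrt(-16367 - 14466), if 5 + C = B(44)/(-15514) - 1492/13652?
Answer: -517371435/101260297 + I*sqrt(30833) ≈ -5.1093 + 175.59*I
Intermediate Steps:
B(a) = 0
C = -17438/3413 (C = -5 + (0/(-15514) - 1492/13652) = -5 + (0*(-1/15514) - 1492*1/13652) = -5 + (0 - 373/3413) = -5 - 373/3413 = -17438/3413 ≈ -5.1093)
(C + 1/(-29669)) + sqrt(-16367 - 14466) = (-17438/3413 + 1/(-29669)) + sqrt(-16367 - 14466) = (-17438/3413 - 1/29669) + sqrt(-30833) = -517371435/101260297 + I*sqrt(30833)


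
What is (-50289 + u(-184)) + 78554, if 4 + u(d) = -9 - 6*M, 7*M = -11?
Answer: 197830/7 ≈ 28261.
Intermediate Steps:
M = -11/7 (M = (⅐)*(-11) = -11/7 ≈ -1.5714)
u(d) = -25/7 (u(d) = -4 + (-9 - 6*(-11/7)) = -4 + (-9 + 66/7) = -4 + 3/7 = -25/7)
(-50289 + u(-184)) + 78554 = (-50289 - 25/7) + 78554 = -352048/7 + 78554 = 197830/7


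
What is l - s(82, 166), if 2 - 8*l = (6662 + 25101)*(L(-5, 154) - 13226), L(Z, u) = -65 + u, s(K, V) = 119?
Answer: 417269581/8 ≈ 5.2159e+7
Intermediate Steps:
l = 417270533/8 (l = 1/4 - (6662 + 25101)*((-65 + 154) - 13226)/8 = 1/4 - 31763*(89 - 13226)/8 = 1/4 - 31763*(-13137)/8 = 1/4 - 1/8*(-417270531) = 1/4 + 417270531/8 = 417270533/8 ≈ 5.2159e+7)
l - s(82, 166) = 417270533/8 - 1*119 = 417270533/8 - 119 = 417269581/8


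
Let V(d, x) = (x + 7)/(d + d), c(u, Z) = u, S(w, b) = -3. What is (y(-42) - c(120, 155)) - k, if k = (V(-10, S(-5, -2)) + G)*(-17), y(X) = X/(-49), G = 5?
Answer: -1314/35 ≈ -37.543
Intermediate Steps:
y(X) = -X/49 (y(X) = X*(-1/49) = -X/49)
V(d, x) = (7 + x)/(2*d) (V(d, x) = (7 + x)/((2*d)) = (7 + x)*(1/(2*d)) = (7 + x)/(2*d))
k = -408/5 (k = ((½)*(7 - 3)/(-10) + 5)*(-17) = ((½)*(-⅒)*4 + 5)*(-17) = (-⅕ + 5)*(-17) = (24/5)*(-17) = -408/5 ≈ -81.600)
(y(-42) - c(120, 155)) - k = (-1/49*(-42) - 1*120) - 1*(-408/5) = (6/7 - 120) + 408/5 = -834/7 + 408/5 = -1314/35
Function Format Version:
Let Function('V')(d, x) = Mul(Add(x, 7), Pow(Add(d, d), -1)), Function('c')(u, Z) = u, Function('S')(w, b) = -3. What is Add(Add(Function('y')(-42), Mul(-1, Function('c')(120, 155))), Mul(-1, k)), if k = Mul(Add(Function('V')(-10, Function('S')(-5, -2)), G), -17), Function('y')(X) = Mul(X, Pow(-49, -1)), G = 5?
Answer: Rational(-1314, 35) ≈ -37.543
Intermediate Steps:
Function('y')(X) = Mul(Rational(-1, 49), X) (Function('y')(X) = Mul(X, Rational(-1, 49)) = Mul(Rational(-1, 49), X))
Function('V')(d, x) = Mul(Rational(1, 2), Pow(d, -1), Add(7, x)) (Function('V')(d, x) = Mul(Add(7, x), Pow(Mul(2, d), -1)) = Mul(Add(7, x), Mul(Rational(1, 2), Pow(d, -1))) = Mul(Rational(1, 2), Pow(d, -1), Add(7, x)))
k = Rational(-408, 5) (k = Mul(Add(Mul(Rational(1, 2), Pow(-10, -1), Add(7, -3)), 5), -17) = Mul(Add(Mul(Rational(1, 2), Rational(-1, 10), 4), 5), -17) = Mul(Add(Rational(-1, 5), 5), -17) = Mul(Rational(24, 5), -17) = Rational(-408, 5) ≈ -81.600)
Add(Add(Function('y')(-42), Mul(-1, Function('c')(120, 155))), Mul(-1, k)) = Add(Add(Mul(Rational(-1, 49), -42), Mul(-1, 120)), Mul(-1, Rational(-408, 5))) = Add(Add(Rational(6, 7), -120), Rational(408, 5)) = Add(Rational(-834, 7), Rational(408, 5)) = Rational(-1314, 35)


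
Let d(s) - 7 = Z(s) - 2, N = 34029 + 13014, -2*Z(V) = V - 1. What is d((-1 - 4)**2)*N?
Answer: -329301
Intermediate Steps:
Z(V) = 1/2 - V/2 (Z(V) = -(V - 1)/2 = -(-1 + V)/2 = 1/2 - V/2)
N = 47043
d(s) = 11/2 - s/2 (d(s) = 7 + ((1/2 - s/2) - 2) = 7 + (-3/2 - s/2) = 11/2 - s/2)
d((-1 - 4)**2)*N = (11/2 - (-1 - 4)**2/2)*47043 = (11/2 - 1/2*(-5)**2)*47043 = (11/2 - 1/2*25)*47043 = (11/2 - 25/2)*47043 = -7*47043 = -329301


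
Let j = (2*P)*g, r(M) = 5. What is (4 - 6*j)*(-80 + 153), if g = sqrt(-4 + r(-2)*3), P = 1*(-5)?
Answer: 292 + 4380*sqrt(11) ≈ 14819.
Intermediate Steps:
P = -5
g = sqrt(11) (g = sqrt(-4 + 5*3) = sqrt(-4 + 15) = sqrt(11) ≈ 3.3166)
j = -10*sqrt(11) (j = (2*(-5))*sqrt(11) = -10*sqrt(11) ≈ -33.166)
(4 - 6*j)*(-80 + 153) = (4 - (-60)*sqrt(11))*(-80 + 153) = (4 + 60*sqrt(11))*73 = 292 + 4380*sqrt(11)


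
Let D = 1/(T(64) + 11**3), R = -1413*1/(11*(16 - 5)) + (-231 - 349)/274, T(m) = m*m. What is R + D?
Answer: -1240980940/89963379 ≈ -13.794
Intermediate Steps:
T(m) = m**2
R = -228671/16577 (R = -1413/(11*11) - 580*1/274 = -1413/121 - 290/137 = -228671/16577 ≈ -13.794)
D = 1/5427 (D = 1/(64**2 + 11**3) = 1/(4096 + 1331) = 1/5427 ≈ 0.00018426)
R + D = -228671/16577 + 1/5427 = -1240980940/89963379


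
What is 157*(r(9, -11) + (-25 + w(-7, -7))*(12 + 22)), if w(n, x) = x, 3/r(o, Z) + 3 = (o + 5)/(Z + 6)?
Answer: -4956019/29 ≈ -1.7090e+5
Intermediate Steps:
r(o, Z) = 3/(-3 + (5 + o)/(6 + Z)) (r(o, Z) = 3/(-3 + (o + 5)/(Z + 6)) = 3/(-3 + (5 + o)/(6 + Z)))
157*(r(9, -11) + (-25 + w(-7, -7))*(12 + 22)) = 157*(3*(6 - 11)/(-13 + 9 - 3*(-11)) + (-25 - 7)*(12 + 22)) = 157*(3*(-5)/(-13 + 9 + 33) - 32*34) = 157*(3*(-5)/29 - 1088) = 157*(3*(1/29)*(-5) - 1088) = 157*(-15/29 - 1088) = 157*(-31567/29) = -4956019/29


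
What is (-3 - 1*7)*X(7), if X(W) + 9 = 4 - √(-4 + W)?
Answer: 50 + 10*√3 ≈ 67.321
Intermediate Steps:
X(W) = -5 - √(-4 + W) (X(W) = -9 + (4 - √(-4 + W)) = -5 - √(-4 + W))
(-3 - 1*7)*X(7) = (-3 - 1*7)*(-5 - √(-4 + 7)) = (-3 - 7)*(-5 - √3) = -10*(-5 - √3) = 50 + 10*√3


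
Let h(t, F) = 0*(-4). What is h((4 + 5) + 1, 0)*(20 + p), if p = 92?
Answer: 0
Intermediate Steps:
h(t, F) = 0
h((4 + 5) + 1, 0)*(20 + p) = 0*(20 + 92) = 0*112 = 0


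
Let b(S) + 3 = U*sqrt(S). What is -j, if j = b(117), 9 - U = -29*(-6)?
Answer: 3 + 495*sqrt(13) ≈ 1787.7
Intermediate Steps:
U = -165 (U = 9 - (-29)*(-6) = 9 - 1*174 = 9 - 174 = -165)
b(S) = -3 - 165*sqrt(S)
j = -3 - 495*sqrt(13) ≈ -1787.7
-j = -(-3 - 495*sqrt(13)) = 3 + 495*sqrt(13)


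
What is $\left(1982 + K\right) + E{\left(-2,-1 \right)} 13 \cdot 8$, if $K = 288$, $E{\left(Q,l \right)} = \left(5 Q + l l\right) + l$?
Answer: $1230$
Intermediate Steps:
$E{\left(Q,l \right)} = l + l^{2} + 5 Q$ ($E{\left(Q,l \right)} = \left(5 Q + l^{2}\right) + l = \left(l^{2} + 5 Q\right) + l = l + l^{2} + 5 Q$)
$\left(1982 + K\right) + E{\left(-2,-1 \right)} 13 \cdot 8 = \left(1982 + 288\right) + \left(-1 + \left(-1\right)^{2} + 5 \left(-2\right)\right) 13 \cdot 8 = 2270 + \left(-1 + 1 - 10\right) 13 \cdot 8 = 2270 + \left(-10\right) 13 \cdot 8 = 2270 - 1040 = 1230$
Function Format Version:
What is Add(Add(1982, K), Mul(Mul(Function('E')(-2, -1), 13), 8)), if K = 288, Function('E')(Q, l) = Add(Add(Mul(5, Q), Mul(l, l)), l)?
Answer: 1230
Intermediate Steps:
Function('E')(Q, l) = Add(l, Pow(l, 2), Mul(5, Q)) (Function('E')(Q, l) = Add(Add(Mul(5, Q), Pow(l, 2)), l) = Add(Add(Pow(l, 2), Mul(5, Q)), l) = Add(l, Pow(l, 2), Mul(5, Q)))
Add(Add(1982, K), Mul(Mul(Function('E')(-2, -1), 13), 8)) = Add(Add(1982, 288), Mul(Mul(Add(-1, Pow(-1, 2), Mul(5, -2)), 13), 8)) = Add(2270, Mul(Mul(Add(-1, 1, -10), 13), 8)) = Add(2270, Mul(Mul(-10, 13), 8)) = Add(2270, Mul(-130, 8)) = Add(2270, -1040) = 1230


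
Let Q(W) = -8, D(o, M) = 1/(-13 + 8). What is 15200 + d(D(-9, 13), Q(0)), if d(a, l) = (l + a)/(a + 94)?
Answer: 7128759/469 ≈ 15200.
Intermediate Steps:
D(o, M) = -1/5 (D(o, M) = 1/(-5) = -1/5)
d(a, l) = (a + l)/(94 + a)
15200 + d(D(-9, 13), Q(0)) = 15200 + (-1/5 - 8)/(94 - 1/5) = 15200 - 41/5/(469/5) = 15200 + (5/469)*(-41/5) = 15200 - 41/469 = 7128759/469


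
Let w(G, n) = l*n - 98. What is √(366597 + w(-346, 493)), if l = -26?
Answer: √353681 ≈ 594.71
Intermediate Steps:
w(G, n) = -98 - 26*n (w(G, n) = -26*n - 98 = -98 - 26*n)
√(366597 + w(-346, 493)) = √(366597 + (-98 - 26*493)) = √(366597 + (-98 - 12818)) = √(366597 - 12916) = √353681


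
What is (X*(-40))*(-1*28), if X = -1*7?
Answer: -7840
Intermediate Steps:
X = -7
(X*(-40))*(-1*28) = (-7*(-40))*(-1*28) = 280*(-28) = -7840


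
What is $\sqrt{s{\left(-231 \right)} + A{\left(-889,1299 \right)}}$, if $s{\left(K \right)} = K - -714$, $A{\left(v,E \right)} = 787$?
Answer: $\sqrt{1270} \approx 35.637$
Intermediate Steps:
$s{\left(K \right)} = 714 + K$ ($s{\left(K \right)} = K + 714 = 714 + K$)
$\sqrt{s{\left(-231 \right)} + A{\left(-889,1299 \right)}} = \sqrt{\left(714 - 231\right) + 787} = \sqrt{483 + 787} = \sqrt{1270}$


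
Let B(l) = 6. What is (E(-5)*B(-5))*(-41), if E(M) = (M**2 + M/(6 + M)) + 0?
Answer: -4920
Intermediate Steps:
E(M) = M**2 + M/(6 + M) (E(M) = (M**2 + M/(6 + M)) + 0 = M**2 + M/(6 + M))
(E(-5)*B(-5))*(-41) = (-5*(1 + (-5)**2 + 6*(-5))/(6 - 5)*6)*(-41) = (-5*(1 + 25 - 30)/1*6)*(-41) = (-5*1*(-4)*6)*(-41) = (20*6)*(-41) = 120*(-41) = -4920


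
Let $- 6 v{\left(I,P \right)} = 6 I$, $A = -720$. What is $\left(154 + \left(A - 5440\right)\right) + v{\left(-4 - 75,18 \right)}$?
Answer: $-5927$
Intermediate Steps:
$v{\left(I,P \right)} = - I$ ($v{\left(I,P \right)} = - \frac{6 I}{6} = - I$)
$\left(154 + \left(A - 5440\right)\right) + v{\left(-4 - 75,18 \right)} = \left(154 - 6160\right) - \left(-4 - 75\right) = \left(154 - 6160\right) - -79 = \left(154 - 6160\right) + 79 = -6006 + 79 = -5927$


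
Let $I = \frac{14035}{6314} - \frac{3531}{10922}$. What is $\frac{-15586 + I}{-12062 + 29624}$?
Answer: $- \frac{19191126217}{21626821491} \approx -0.88738$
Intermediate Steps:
$I = \frac{4678412}{2462911}$ ($I = 14035 \cdot \frac{1}{6314} - \frac{3531}{10922} = \frac{2005}{902} - \frac{3531}{10922} = \frac{4678412}{2462911} \approx 1.8995$)
$\frac{-15586 + I}{-12062 + 29624} = \frac{-15586 + \frac{4678412}{2462911}}{-12062 + 29624} = - \frac{38382252434}{2462911 \cdot 17562} = \left(- \frac{38382252434}{2462911}\right) \frac{1}{17562} = - \frac{19191126217}{21626821491}$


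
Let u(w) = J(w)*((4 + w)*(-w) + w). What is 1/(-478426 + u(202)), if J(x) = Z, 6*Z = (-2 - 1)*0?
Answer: -1/478426 ≈ -2.0902e-6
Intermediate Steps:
Z = 0 (Z = ((-2 - 1)*0)/6 = (-3*0)/6 = (1/6)*0 = 0)
J(x) = 0
u(w) = 0 (u(w) = 0*((4 + w)*(-w) + w) = 0*(-w*(4 + w) + w) = 0*(w - w*(4 + w)) = 0)
1/(-478426 + u(202)) = 1/(-478426 + 0) = 1/(-478426) = -1/478426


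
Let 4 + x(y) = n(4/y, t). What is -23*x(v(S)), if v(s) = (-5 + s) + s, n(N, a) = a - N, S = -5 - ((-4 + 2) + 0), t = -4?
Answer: 1932/11 ≈ 175.64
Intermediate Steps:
S = -3 (S = -5 - (-2 + 0) = -5 - 1*(-2) = -5 + 2 = -3)
v(s) = -5 + 2*s
x(y) = -8 - 4/y (x(y) = -4 + (-4 - 4/y) = -8 - 4/y)
-23*x(v(S)) = -23*(-8 - 4/(-5 + 2*(-3))) = -23*(-8 - 4/(-5 - 6)) = -23*(-8 - 4/(-11)) = -23*(-8 - 4*(-1/11)) = -23*(-8 + 4/11) = -23*(-84/11) = 1932/11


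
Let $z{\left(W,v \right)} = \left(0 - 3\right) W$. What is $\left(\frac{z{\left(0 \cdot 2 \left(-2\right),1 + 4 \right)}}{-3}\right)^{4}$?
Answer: $0$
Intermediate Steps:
$z{\left(W,v \right)} = - 3 W$
$\left(\frac{z{\left(0 \cdot 2 \left(-2\right),1 + 4 \right)}}{-3}\right)^{4} = \left(\frac{\left(-3\right) 0 \cdot 2 \left(-2\right)}{-3}\right)^{4} = \left(- 3 \cdot 0 \left(-4\right) \left(- \frac{1}{3}\right)\right)^{4} = \left(\left(-3\right) 0 \left(- \frac{1}{3}\right)\right)^{4} = \left(0 \left(- \frac{1}{3}\right)\right)^{4} = 0^{4} = 0$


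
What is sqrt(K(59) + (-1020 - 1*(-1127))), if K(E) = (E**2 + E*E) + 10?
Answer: sqrt(7079) ≈ 84.137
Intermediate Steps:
K(E) = 10 + 2*E**2 (K(E) = (E**2 + E**2) + 10 = 2*E**2 + 10 = 10 + 2*E**2)
sqrt(K(59) + (-1020 - 1*(-1127))) = sqrt((10 + 2*59**2) + (-1020 - 1*(-1127))) = sqrt((10 + 2*3481) + (-1020 + 1127)) = sqrt((10 + 6962) + 107) = sqrt(6972 + 107) = sqrt(7079)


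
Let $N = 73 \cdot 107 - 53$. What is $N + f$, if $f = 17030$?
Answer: $24788$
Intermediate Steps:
$N = 7758$ ($N = 7811 - 53 = 7758$)
$N + f = 7758 + 17030 = 24788$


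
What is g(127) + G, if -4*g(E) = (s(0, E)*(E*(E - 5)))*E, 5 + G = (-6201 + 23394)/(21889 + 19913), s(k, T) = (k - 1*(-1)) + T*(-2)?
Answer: 867108806390/6967 ≈ 1.2446e+8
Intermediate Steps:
s(k, T) = 1 + k - 2*T (s(k, T) = (k + 1) - 2*T = (1 + k) - 2*T = 1 + k - 2*T)
G = -63939/13934 (G = -5 + (-6201 + 23394)/(21889 + 19913) = -5 + 17193/41802 = -5 + 17193*(1/41802) = -5 + 5731/13934 = -63939/13934 ≈ -4.5887)
g(E) = -E²*(1 - 2*E)*(-5 + E)/4 (g(E) = -(1 + 0 - 2*E)*(E*(E - 5))*E/4 = -(1 - 2*E)*(E*(-5 + E))*E/4 = -E*(1 - 2*E)*(-5 + E)*E/4 = -E²*(1 - 2*E)*(-5 + E)/4)
g(127) + G = (¼)*127²*(-1 + 2*127)*(-5 + 127) - 63939/13934 = (¼)*16129*(-1 + 254)*122 - 63939/13934 = (¼)*16129*253*122 - 63939/13934 = 248918857/2 - 63939/13934 = 867108806390/6967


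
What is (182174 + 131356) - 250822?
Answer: 62708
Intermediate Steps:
(182174 + 131356) - 250822 = 313530 - 250822 = 62708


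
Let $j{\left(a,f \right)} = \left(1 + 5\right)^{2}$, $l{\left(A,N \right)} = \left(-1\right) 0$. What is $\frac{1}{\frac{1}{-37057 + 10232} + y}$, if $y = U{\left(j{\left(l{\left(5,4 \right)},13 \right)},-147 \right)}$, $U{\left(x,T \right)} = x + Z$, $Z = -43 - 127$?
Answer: $- \frac{26825}{3594551} \approx -0.0074627$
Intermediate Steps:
$l{\left(A,N \right)} = 0$
$j{\left(a,f \right)} = 36$ ($j{\left(a,f \right)} = 6^{2} = 36$)
$Z = -170$
$U{\left(x,T \right)} = -170 + x$ ($U{\left(x,T \right)} = x - 170 = -170 + x$)
$y = -134$ ($y = -170 + 36 = -134$)
$\frac{1}{\frac{1}{-37057 + 10232} + y} = \frac{1}{\frac{1}{-37057 + 10232} - 134} = \frac{1}{\frac{1}{-26825} - 134} = \frac{1}{- \frac{1}{26825} - 134} = \frac{1}{- \frac{3594551}{26825}} = - \frac{26825}{3594551}$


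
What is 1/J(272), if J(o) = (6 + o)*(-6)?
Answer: -1/1668 ≈ -0.00059952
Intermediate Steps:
J(o) = -36 - 6*o
1/J(272) = 1/(-36 - 6*272) = 1/(-36 - 1632) = 1/(-1668) = -1/1668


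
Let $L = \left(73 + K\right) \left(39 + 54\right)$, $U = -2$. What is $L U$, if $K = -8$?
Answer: $-12090$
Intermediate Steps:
$L = 6045$ ($L = \left(73 - 8\right) \left(39 + 54\right) = 65 \cdot 93 = 6045$)
$L U = 6045 \left(-2\right) = -12090$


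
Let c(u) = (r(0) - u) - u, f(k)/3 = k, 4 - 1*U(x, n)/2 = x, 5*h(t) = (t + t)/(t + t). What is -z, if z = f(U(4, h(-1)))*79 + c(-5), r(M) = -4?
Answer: -6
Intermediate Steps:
h(t) = 1/5 (h(t) = ((t + t)/(t + t))/5 = ((2*t)/((2*t)))/5 = ((2*t)*(1/(2*t)))/5 = (1/5)*1 = 1/5)
U(x, n) = 8 - 2*x
f(k) = 3*k
c(u) = -4 - 2*u (c(u) = (-4 - u) - u = -4 - 2*u)
z = 6 (z = (3*(8 - 2*4))*79 + (-4 - 2*(-5)) = (3*(8 - 8))*79 + (-4 + 10) = (3*0)*79 + 6 = 0*79 + 6 = 0 + 6 = 6)
-z = -1*6 = -6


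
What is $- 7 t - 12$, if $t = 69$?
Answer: $-495$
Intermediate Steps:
$- 7 t - 12 = \left(-7\right) 69 - 12 = -483 - 12 = -495$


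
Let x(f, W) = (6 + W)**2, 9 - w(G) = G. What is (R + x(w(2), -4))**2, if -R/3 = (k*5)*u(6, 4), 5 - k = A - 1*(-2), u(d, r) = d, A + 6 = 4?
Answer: 198916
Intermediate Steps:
A = -2 (A = -6 + 4 = -2)
w(G) = 9 - G
k = 5 (k = 5 - (-2 - 1*(-2)) = 5 - (-2 + 2) = 5 - 1*0 = 5 + 0 = 5)
R = -450 (R = -3*5*5*6 = -75*6 = -3*150 = -450)
(R + x(w(2), -4))**2 = (-450 + (6 - 4)**2)**2 = (-450 + 2**2)**2 = (-450 + 4)**2 = (-446)**2 = 198916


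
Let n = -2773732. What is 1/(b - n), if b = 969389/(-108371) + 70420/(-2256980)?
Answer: 12229558979/33921409309786076 ≈ 3.6053e-7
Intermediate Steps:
b = -109776153552/12229558979 (b = 969389*(-1/108371) + 70420*(-1/2256980) = -969389/108371 - 3521/112849 = -109776153552/12229558979 ≈ -8.9763)
1/(b - n) = 1/(-109776153552/12229558979 - 1*(-2773732)) = 1/(-109776153552/12229558979 + 2773732) = 1/(33921409309786076/12229558979) = 12229558979/33921409309786076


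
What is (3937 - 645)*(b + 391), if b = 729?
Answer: 3687040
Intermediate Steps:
(3937 - 645)*(b + 391) = (3937 - 645)*(729 + 391) = 3292*1120 = 3687040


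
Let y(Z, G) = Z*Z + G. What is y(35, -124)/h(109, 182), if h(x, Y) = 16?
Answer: 1101/16 ≈ 68.813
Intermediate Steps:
y(Z, G) = G + Z² (y(Z, G) = Z² + G = G + Z²)
y(35, -124)/h(109, 182) = (-124 + 35²)/16 = (-124 + 1225)*(1/16) = 1101*(1/16) = 1101/16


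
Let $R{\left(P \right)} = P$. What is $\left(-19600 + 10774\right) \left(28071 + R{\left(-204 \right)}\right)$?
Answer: $-245954142$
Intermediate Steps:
$\left(-19600 + 10774\right) \left(28071 + R{\left(-204 \right)}\right) = \left(-19600 + 10774\right) \left(28071 - 204\right) = \left(-8826\right) 27867 = -245954142$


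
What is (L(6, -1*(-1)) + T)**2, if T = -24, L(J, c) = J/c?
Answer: 324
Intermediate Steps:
(L(6, -1*(-1)) + T)**2 = (6/((-1*(-1))) - 24)**2 = (6/1 - 24)**2 = (6*1 - 24)**2 = (6 - 24)**2 = (-18)**2 = 324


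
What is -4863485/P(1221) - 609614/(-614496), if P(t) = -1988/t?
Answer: 456134017479299/152702256 ≈ 2.9871e+6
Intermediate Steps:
-4863485/P(1221) - 609614/(-614496) = -4863485/((-1988/1221)) - 609614/(-614496) = -4863485/((-1988*1/1221)) - 609614*(-1/614496) = -4863485/(-1988/1221) + 304807/307248 = -4863485*(-1221/1988) + 304807/307248 = 5938315185/1988 + 304807/307248 = 456134017479299/152702256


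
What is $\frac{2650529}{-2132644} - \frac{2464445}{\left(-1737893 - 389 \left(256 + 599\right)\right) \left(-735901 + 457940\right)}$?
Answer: $- \frac{381356056959765163}{306842107579253848} \approx -1.2428$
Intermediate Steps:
$\frac{2650529}{-2132644} - \frac{2464445}{\left(-1737893 - 389 \left(256 + 599\right)\right) \left(-735901 + 457940\right)} = 2650529 \left(- \frac{1}{2132644}\right) - \frac{2464445}{\left(-1737893 - 332595\right) \left(-277961\right)} = - \frac{2650529}{2132644} - \frac{2464445}{\left(-1737893 - 332595\right) \left(-277961\right)} = - \frac{2650529}{2132644} - \frac{2464445}{\left(-2070488\right) \left(-277961\right)} = - \frac{2650529}{2132644} - \frac{2464445}{575514914968} = - \frac{381356056959765163}{306842107579253848}$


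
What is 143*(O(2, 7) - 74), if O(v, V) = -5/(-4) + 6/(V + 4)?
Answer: -41301/4 ≈ -10325.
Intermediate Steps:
O(v, V) = 5/4 + 6/(4 + V) (O(v, V) = -5*(-¼) + 6/(4 + V) = 5/4 + 6/(4 + V))
143*(O(2, 7) - 74) = 143*((44 + 5*7)/(4*(4 + 7)) - 74) = 143*((¼)*(44 + 35)/11 - 74) = 143*((¼)*(1/11)*79 - 74) = 143*(79/44 - 74) = 143*(-3177/44) = -41301/4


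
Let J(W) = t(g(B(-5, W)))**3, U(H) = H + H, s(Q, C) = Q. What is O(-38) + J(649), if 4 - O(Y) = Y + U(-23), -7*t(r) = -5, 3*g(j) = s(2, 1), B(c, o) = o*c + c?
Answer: 30309/343 ≈ 88.364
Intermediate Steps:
B(c, o) = c + c*o (B(c, o) = c*o + c = c + c*o)
U(H) = 2*H
g(j) = 2/3 (g(j) = (1/3)*2 = 2/3)
t(r) = 5/7 (t(r) = -1/7*(-5) = 5/7)
J(W) = 125/343 (J(W) = (5/7)**3 = 125/343)
O(Y) = 50 - Y (O(Y) = 4 - (Y + 2*(-23)) = 4 - (Y - 46) = 4 - (-46 + Y) = 4 + (46 - Y) = 50 - Y)
O(-38) + J(649) = (50 - 1*(-38)) + 125/343 = (50 + 38) + 125/343 = 88 + 125/343 = 30309/343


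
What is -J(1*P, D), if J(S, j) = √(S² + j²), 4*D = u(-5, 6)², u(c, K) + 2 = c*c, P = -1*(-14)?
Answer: -√282977/4 ≈ -132.99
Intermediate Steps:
P = 14
u(c, K) = -2 + c² (u(c, K) = -2 + c*c = -2 + c²)
D = 529/4 (D = (-2 + (-5)²)²/4 = (-2 + 25)²/4 = (¼)*23² = (¼)*529 = 529/4 ≈ 132.25)
-J(1*P, D) = -√((1*14)² + (529/4)²) = -√(14² + 279841/16) = -√(196 + 279841/16) = -√(282977/16) = -√282977/4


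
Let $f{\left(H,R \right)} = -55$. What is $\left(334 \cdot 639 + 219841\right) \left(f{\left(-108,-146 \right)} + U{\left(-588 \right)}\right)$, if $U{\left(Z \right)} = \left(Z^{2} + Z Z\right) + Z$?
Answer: $299320340615$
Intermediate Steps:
$U{\left(Z \right)} = Z + 2 Z^{2}$ ($U{\left(Z \right)} = \left(Z^{2} + Z^{2}\right) + Z = 2 Z^{2} + Z = Z + 2 Z^{2}$)
$\left(334 \cdot 639 + 219841\right) \left(f{\left(-108,-146 \right)} + U{\left(-588 \right)}\right) = \left(334 \cdot 639 + 219841\right) \left(-55 - 588 \left(1 + 2 \left(-588\right)\right)\right) = \left(213426 + 219841\right) \left(-55 - 588 \left(1 - 1176\right)\right) = 433267 \left(-55 - -690900\right) = 433267 \left(-55 + 690900\right) = 433267 \cdot 690845 = 299320340615$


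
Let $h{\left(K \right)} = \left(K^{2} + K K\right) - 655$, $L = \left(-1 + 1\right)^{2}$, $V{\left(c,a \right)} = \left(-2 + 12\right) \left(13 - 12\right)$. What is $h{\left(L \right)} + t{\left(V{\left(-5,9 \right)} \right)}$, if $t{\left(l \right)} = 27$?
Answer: $-628$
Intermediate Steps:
$V{\left(c,a \right)} = 10$ ($V{\left(c,a \right)} = 10 \cdot 1 = 10$)
$L = 0$ ($L = 0^{2} = 0$)
$h{\left(K \right)} = -655 + 2 K^{2}$ ($h{\left(K \right)} = \left(K^{2} + K^{2}\right) - 655 = 2 K^{2} - 655 = -655 + 2 K^{2}$)
$h{\left(L \right)} + t{\left(V{\left(-5,9 \right)} \right)} = \left(-655 + 2 \cdot 0^{2}\right) + 27 = \left(-655 + 2 \cdot 0\right) + 27 = \left(-655 + 0\right) + 27 = -655 + 27 = -628$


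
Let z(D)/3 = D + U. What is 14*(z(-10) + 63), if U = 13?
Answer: 1008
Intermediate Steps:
z(D) = 39 + 3*D (z(D) = 3*(D + 13) = 3*(13 + D) = 39 + 3*D)
14*(z(-10) + 63) = 14*((39 + 3*(-10)) + 63) = 14*((39 - 30) + 63) = 14*(9 + 63) = 14*72 = 1008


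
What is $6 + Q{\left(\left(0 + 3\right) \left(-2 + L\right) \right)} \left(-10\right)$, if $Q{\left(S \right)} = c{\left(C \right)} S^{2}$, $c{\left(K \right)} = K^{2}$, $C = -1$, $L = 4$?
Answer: $-354$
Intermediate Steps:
$Q{\left(S \right)} = S^{2}$ ($Q{\left(S \right)} = \left(-1\right)^{2} S^{2} = 1 S^{2} = S^{2}$)
$6 + Q{\left(\left(0 + 3\right) \left(-2 + L\right) \right)} \left(-10\right) = 6 + \left(\left(0 + 3\right) \left(-2 + 4\right)\right)^{2} \left(-10\right) = 6 + \left(3 \cdot 2\right)^{2} \left(-10\right) = 6 + 6^{2} \left(-10\right) = 6 + 36 \left(-10\right) = 6 - 360 = -354$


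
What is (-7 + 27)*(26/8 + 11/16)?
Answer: 315/4 ≈ 78.750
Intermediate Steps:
(-7 + 27)*(26/8 + 11/16) = 20*(26*(⅛) + 11*(1/16)) = 20*(13/4 + 11/16) = 20*(63/16) = 315/4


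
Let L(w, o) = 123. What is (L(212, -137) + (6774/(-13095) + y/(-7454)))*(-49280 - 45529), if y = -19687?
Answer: -128659540668659/10845570 ≈ -1.1863e+7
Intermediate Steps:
(L(212, -137) + (6774/(-13095) + y/(-7454)))*(-49280 - 45529) = (123 + (6774/(-13095) - 19687/(-7454)))*(-49280 - 45529) = (123 + (6774*(-1/13095) - 19687*(-1/7454)))*(-94809) = (123 + (-2258/4365 + 19687/7454))*(-94809) = (123 + 69102623/32536710)*(-94809) = (4071117953/32536710)*(-94809) = -128659540668659/10845570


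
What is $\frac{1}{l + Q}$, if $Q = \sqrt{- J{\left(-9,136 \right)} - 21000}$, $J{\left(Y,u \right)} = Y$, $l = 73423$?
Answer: $\frac{73423}{5390957920} - \frac{i \sqrt{20991}}{5390957920} \approx 1.362 \cdot 10^{-5} - 2.6875 \cdot 10^{-8} i$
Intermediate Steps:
$Q = i \sqrt{20991}$ ($Q = \sqrt{\left(-1\right) \left(-9\right) - 21000} = \sqrt{9 - 21000} = \sqrt{-20991} = i \sqrt{20991} \approx 144.88 i$)
$\frac{1}{l + Q} = \frac{1}{73423 + i \sqrt{20991}}$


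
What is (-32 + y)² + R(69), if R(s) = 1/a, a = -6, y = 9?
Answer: 3173/6 ≈ 528.83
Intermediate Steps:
R(s) = -⅙ (R(s) = 1/(-6) = -⅙)
(-32 + y)² + R(69) = (-32 + 9)² - ⅙ = (-23)² - ⅙ = 529 - ⅙ = 3173/6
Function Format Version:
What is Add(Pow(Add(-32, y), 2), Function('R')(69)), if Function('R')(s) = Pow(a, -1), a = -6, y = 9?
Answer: Rational(3173, 6) ≈ 528.83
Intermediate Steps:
Function('R')(s) = Rational(-1, 6) (Function('R')(s) = Pow(-6, -1) = Rational(-1, 6))
Add(Pow(Add(-32, y), 2), Function('R')(69)) = Add(Pow(Add(-32, 9), 2), Rational(-1, 6)) = Add(Pow(-23, 2), Rational(-1, 6)) = Add(529, Rational(-1, 6)) = Rational(3173, 6)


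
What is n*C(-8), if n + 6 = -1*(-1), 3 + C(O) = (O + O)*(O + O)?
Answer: -1265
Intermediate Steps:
C(O) = -3 + 4*O**2 (C(O) = -3 + (O + O)*(O + O) = -3 + (2*O)*(2*O) = -3 + 4*O**2)
n = -5 (n = -6 - 1*(-1) = -6 + 1 = -5)
n*C(-8) = -5*(-3 + 4*(-8)**2) = -5*(-3 + 4*64) = -5*(-3 + 256) = -5*253 = -1265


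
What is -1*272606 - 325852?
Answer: -598458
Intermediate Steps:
-1*272606 - 325852 = -272606 - 325852 = -598458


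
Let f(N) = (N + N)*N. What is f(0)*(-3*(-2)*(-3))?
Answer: 0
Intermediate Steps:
f(N) = 2*N**2 (f(N) = (2*N)*N = 2*N**2)
f(0)*(-3*(-2)*(-3)) = (2*0**2)*(-3*(-2)*(-3)) = (2*0)*(6*(-3)) = 0*(-18) = 0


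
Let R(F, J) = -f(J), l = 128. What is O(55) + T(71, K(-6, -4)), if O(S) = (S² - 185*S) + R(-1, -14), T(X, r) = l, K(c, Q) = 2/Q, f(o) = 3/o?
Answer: -98305/14 ≈ -7021.8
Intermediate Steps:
R(F, J) = -3/J
T(X, r) = 128
O(S) = 3/14 + S² - 185*S (O(S) = (S² - 185*S) - 3/(-14) = (S² - 185*S) - 3*(-1/14) = (S² - 185*S) + 3/14 = 3/14 + S² - 185*S)
O(55) + T(71, K(-6, -4)) = (3/14 + 55² - 185*55) + 128 = (3/14 + 3025 - 10175) + 128 = -100097/14 + 128 = -98305/14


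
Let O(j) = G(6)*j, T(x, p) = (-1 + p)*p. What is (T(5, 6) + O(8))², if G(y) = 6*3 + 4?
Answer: 42436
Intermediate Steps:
G(y) = 22 (G(y) = 18 + 4 = 22)
T(x, p) = p*(-1 + p)
O(j) = 22*j
(T(5, 6) + O(8))² = (6*(-1 + 6) + 22*8)² = (6*5 + 176)² = (30 + 176)² = 206² = 42436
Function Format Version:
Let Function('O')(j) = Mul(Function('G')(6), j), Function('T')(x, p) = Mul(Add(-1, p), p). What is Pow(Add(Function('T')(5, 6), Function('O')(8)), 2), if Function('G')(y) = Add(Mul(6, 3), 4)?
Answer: 42436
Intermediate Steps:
Function('G')(y) = 22 (Function('G')(y) = Add(18, 4) = 22)
Function('T')(x, p) = Mul(p, Add(-1, p))
Function('O')(j) = Mul(22, j)
Pow(Add(Function('T')(5, 6), Function('O')(8)), 2) = Pow(Add(Mul(6, Add(-1, 6)), Mul(22, 8)), 2) = Pow(Add(Mul(6, 5), 176), 2) = Pow(Add(30, 176), 2) = Pow(206, 2) = 42436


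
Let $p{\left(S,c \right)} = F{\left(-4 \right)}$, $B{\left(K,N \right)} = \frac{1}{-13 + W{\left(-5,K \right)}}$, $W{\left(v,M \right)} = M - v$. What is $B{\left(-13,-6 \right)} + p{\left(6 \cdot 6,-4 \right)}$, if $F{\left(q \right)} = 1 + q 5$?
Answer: $- \frac{400}{21} \approx -19.048$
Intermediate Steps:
$B{\left(K,N \right)} = \frac{1}{-8 + K}$ ($B{\left(K,N \right)} = \frac{1}{-13 + \left(K - -5\right)} = \frac{1}{-13 + \left(K + 5\right)} = \frac{1}{-13 + \left(5 + K\right)} = \frac{1}{-8 + K}$)
$F{\left(q \right)} = 1 + 5 q$
$p{\left(S,c \right)} = -19$ ($p{\left(S,c \right)} = 1 + 5 \left(-4\right) = 1 - 20 = -19$)
$B{\left(-13,-6 \right)} + p{\left(6 \cdot 6,-4 \right)} = \frac{1}{-8 - 13} - 19 = \frac{1}{-21} - 19 = - \frac{1}{21} - 19 = - \frac{400}{21}$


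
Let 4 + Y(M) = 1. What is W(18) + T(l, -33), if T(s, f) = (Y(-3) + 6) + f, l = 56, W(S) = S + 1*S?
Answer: 6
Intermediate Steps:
W(S) = 2*S (W(S) = S + S = 2*S)
Y(M) = -3 (Y(M) = -4 + 1 = -3)
T(s, f) = 3 + f (T(s, f) = (-3 + 6) + f = 3 + f)
W(18) + T(l, -33) = 2*18 + (3 - 33) = 36 - 30 = 6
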